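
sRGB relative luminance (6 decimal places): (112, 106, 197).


Linearize each channel (sRGB transfer function): c = v/255; c_lin = c/12.92 if c ≤ 0.04045, else ((c+0.055)/1.055)^2.4
  R: 112/255 ≈ 0.439216 > 0.04045 → ((0.439216+0.055)/1.055)^2.4 ≈ 0.162029
  G: 106/255 ≈ 0.415686 > 0.04045 → ((0.415686+0.055)/1.055)^2.4 ≈ 0.144128
  B: 197/255 ≈ 0.772549 > 0.04045 → ((0.772549+0.055)/1.055)^2.4 ≈ 0.558340
R_lin = 0.162029, G_lin = 0.144128, B_lin = 0.558340
L = 0.2126×R + 0.7152×G + 0.0722×B
L = 0.2126×0.162029 + 0.7152×0.144128 + 0.0722×0.558340
L ≈ 0.177840


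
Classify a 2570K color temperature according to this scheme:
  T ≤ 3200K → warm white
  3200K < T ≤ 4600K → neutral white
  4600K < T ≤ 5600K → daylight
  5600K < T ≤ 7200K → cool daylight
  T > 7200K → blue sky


Temperature: 2570K
2570K ≤ 3200K → warm white
Classification: warm white


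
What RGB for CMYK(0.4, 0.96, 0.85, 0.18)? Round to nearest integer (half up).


R = 255 × (1-C) × (1-K) = 255 × 0.60 × 0.82 = 125.46 → 125
G = 255 × (1-M) × (1-K) = 255 × 0.04 × 0.82 = 8.364 → 8
B = 255 × (1-Y) × (1-K) = 255 × 0.15 × 0.82 = 31.365 → 31
= RGB(125, 8, 31)


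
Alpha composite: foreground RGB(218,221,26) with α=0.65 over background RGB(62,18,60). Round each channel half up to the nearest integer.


C = α×F + (1-α)×B, with 1-α = 0.35
R: 0.65×218 + 0.35×62 = 141.70 + 21.70 = 163.40 → 163
G: 0.65×221 + 0.35×18 = 143.65 + 6.30 = 149.95 → 150
B: 0.65×26 + 0.35×60 = 16.90 + 21.00 = 37.90 → 38
= RGB(163, 150, 38)


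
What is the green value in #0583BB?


Color: #0583BB
R = 05 = 5
G = 83 = 131
B = BB = 187
Green = 131


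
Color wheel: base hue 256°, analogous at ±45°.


Base hue: 256°
Left analog: (256 - 45) mod 360 = 211°
Right analog: (256 + 45) mod 360 = 301°
Analogous hues = 211° and 301°


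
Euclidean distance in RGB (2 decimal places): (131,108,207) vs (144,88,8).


d = √[(R₁-R₂)² + (G₁-G₂)² + (B₁-B₂)²]
d = √[(131-144)² + (108-88)² + (207-8)²]
d = √[169 + 400 + 39601]
d = √40170
d ≈ 200.42


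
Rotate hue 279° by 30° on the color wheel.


New hue = (H + rotation) mod 360
New hue = (279 + 30) mod 360
= 309 mod 360
= 309°


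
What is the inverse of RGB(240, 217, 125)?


Invert: (255-R, 255-G, 255-B)
R: 255-240 = 15
G: 255-217 = 38
B: 255-125 = 130
= RGB(15, 38, 130)


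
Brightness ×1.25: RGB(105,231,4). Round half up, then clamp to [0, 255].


Multiply each channel by 1.25, round half up, clamp to [0, 255]
R: 105×1.25 = 131.25 → round → 131
G: 231×1.25 = 288.75 → round → 289 → clamp → 255
B: 4×1.25 = 5
= RGB(131, 255, 5)


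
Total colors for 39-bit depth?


Colors = 2^bits = 2^39
= 549,755,813,888 colors


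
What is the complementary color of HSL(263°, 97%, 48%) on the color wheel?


Complement = opposite side of color wheel = hue + 180°
H' = (263 + 180) mod 360 = 83°
S and L unchanged.
= HSL(83°, 97%, 48%)


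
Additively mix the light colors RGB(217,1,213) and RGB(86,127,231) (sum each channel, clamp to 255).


Additive: each channel = min(255, C₁+C₂)
R: 217+86 = 303 → 255
G: 1+127 = 128 → 128
B: 213+231 = 444 → 255
= RGB(255, 128, 255)


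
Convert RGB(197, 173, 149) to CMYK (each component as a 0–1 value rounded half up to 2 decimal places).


R'=197/255≈0.7725, G'=173/255≈0.6784, B'=149/255≈0.5843
K = 1 - max(R',G',B') = 1 - 197/255 = 58/255 = 0.22745… → 0.23
(1-R'-K)/(1-K) simplifies to (max-R)/max with max = 197:
C = (197-197)/197 = 0/197 = 0 → 0.00
M = (197-173)/197 = 24/197 = 0.12182… → 0.12
Y = (197-149)/197 = 48/197 = 0.24365… → 0.24
= CMYK(0.00, 0.12, 0.24, 0.23)


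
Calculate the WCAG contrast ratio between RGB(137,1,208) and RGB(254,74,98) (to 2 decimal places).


Linearize each sRGB channel c=v/255: c/12.92 if c ≤ 0.04045 else ((c+0.055)/1.055)^2.4
L = 0.2126×R_lin + 0.7152×G_lin + 0.0722×B_lin
Color 1 (137,1,208):
  R=137: 137/255≈0.5373 > 0.04045 → ((0.5373+0.055)/1.055)^2.4 ≈ 0.25016
  G=1: 1/255≈0.0039 ≤ 0.04045 → 0.0039/12.92 ≈ 0.00030
  B=208: 208/255≈0.8157 > 0.04045 → ((0.8157+0.055)/1.055)^2.4 ≈ 0.63076
  L1 = 0.2126×0.25016 + 0.7152×0.00030 + 0.0722×0.63076 ≈ 0.09894
Color 2 (254,74,98):
  R=254: 254/255≈0.9961 > 0.04045 → ((0.9961+0.055)/1.055)^2.4 ≈ 0.99110
  G=74: 74/255≈0.2902 > 0.04045 → ((0.2902+0.055)/1.055)^2.4 ≈ 0.06848
  B=98: 98/255≈0.3843 > 0.04045 → ((0.3843+0.055)/1.055)^2.4 ≈ 0.12214
  L2 = 0.2126×0.99110 + 0.7152×0.06848 + 0.0722×0.12214 ≈ 0.26850
Lighter = 0.26850, Darker = 0.09894
Ratio = (L_lighter + 0.05) / (L_darker + 0.05)
Ratio = (0.26850 + 0.05) / (0.09894 + 0.05) = 0.31850 / 0.14894 ≈ 2.1384
Ratio ≈ 2.14:1


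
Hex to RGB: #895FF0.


89 → 137 (R)
5F → 95 (G)
F0 → 240 (B)
= RGB(137, 95, 240)


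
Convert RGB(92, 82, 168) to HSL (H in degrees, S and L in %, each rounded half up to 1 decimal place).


Normalize: R'=92/255≈0.3608, G'=82/255≈0.3216, B'=168/255≈0.6588
Max=168/255, Min=82/255, Δ=Max-Min=86/255
L = (Max+Min)/2 = (168+82)/510 = 250/510 = 0.49019… → L = 49.0%
L ≤ 0.5 → S = Δ/(Max+Min) = 86/(168+82) = 86/250 = 0.344 → S = 34.4%
(the 1/255 factors cancel in S and H, so raw channel differences can be used)
Max is B' → H = 60 × ((R-G)/Δ + 4) = 60 × ((92-82)/86 + 4)
  10/86 + 4 = 0.1162… + 4 = 4.1162…
  H = 60 × 4.1162… = 246.976…° → H = 247.0°
= HSL(247.0°, 34.4%, 49.0%)


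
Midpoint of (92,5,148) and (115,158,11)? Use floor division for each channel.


Midpoint: each channel = ⌊(C₁+C₂)/2⌋
R: ⌊(92+115)/2⌋ = 103
G: ⌊(5+158)/2⌋ = 81
B: ⌊(148+11)/2⌋ = 79
= RGB(103, 81, 79)


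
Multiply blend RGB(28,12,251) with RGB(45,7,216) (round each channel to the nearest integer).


Multiply: C = A×B/255, rounded to nearest integer
R: 28×45/255 = 1260/255 ≈ 4.941 → 5
G: 12×7/255 = 84/255 ≈ 0.329 → 0
B: 251×216/255 = 54216/255 ≈ 212.612 → 213
= RGB(5, 0, 213)


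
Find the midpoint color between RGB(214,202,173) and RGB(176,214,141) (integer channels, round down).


Midpoint: each channel = ⌊(C₁+C₂)/2⌋
R: ⌊(214+176)/2⌋ = 195
G: ⌊(202+214)/2⌋ = 208
B: ⌊(173+141)/2⌋ = 157
= RGB(195, 208, 157)


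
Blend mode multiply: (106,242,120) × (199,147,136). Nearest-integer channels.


Multiply: C = A×B/255, rounded to nearest integer
R: 106×199/255 = 21094/255 ≈ 82.722 → 83
G: 242×147/255 = 35574/255 ≈ 139.506 → 140
B: 120×136/255 = 16320/255 ≈ 64.000 → 64
= RGB(83, 140, 64)


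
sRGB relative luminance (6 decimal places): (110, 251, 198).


Linearize each channel (sRGB transfer function): c = v/255; c_lin = c/12.92 if c ≤ 0.04045, else ((c+0.055)/1.055)^2.4
  R: 110/255 ≈ 0.431373 > 0.04045 → ((0.431373+0.055)/1.055)^2.4 ≈ 0.155926
  G: 251/255 ≈ 0.984314 > 0.04045 → ((0.984314+0.055)/1.055)^2.4 ≈ 0.964686
  B: 198/255 ≈ 0.776471 > 0.04045 → ((0.776471+0.055)/1.055)^2.4 ≈ 0.564712
R_lin = 0.155926, G_lin = 0.964686, B_lin = 0.564712
L = 0.2126×R + 0.7152×G + 0.0722×B
L = 0.2126×0.155926 + 0.7152×0.964686 + 0.0722×0.564712
L ≈ 0.763866


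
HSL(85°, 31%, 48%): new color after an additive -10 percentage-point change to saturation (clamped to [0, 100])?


Original S = 31%
Adjustment = -10 percentage points
New S = 31 + (-10) = 21
Clamp to [0, 100] → 21
= HSL(85°, 21%, 48%)


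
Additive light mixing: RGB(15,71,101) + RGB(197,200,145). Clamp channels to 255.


Additive: each channel = min(255, C₁+C₂)
R: 15+197 = 212 → 212
G: 71+200 = 271 → 255
B: 101+145 = 246 → 246
= RGB(212, 255, 246)


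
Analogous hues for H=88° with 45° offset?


Base hue: 88°
Left analog: (88 - 45) mod 360 = 43°
Right analog: (88 + 45) mod 360 = 133°
Analogous hues = 43° and 133°


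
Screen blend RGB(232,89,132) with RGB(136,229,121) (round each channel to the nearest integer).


Screen: C = 255 - (255-A)×(255-B)/255, rounded to nearest integer
R: 255 - (255-232)×(255-136)/255 = 255 - 2737/255 ≈ 255 - 10.733 = 244.267 → 244
G: 255 - (255-89)×(255-229)/255 = 255 - 4316/255 ≈ 255 - 16.925 = 238.075 → 238
B: 255 - (255-132)×(255-121)/255 = 255 - 16482/255 ≈ 255 - 64.635 = 190.365 → 190
= RGB(244, 238, 190)


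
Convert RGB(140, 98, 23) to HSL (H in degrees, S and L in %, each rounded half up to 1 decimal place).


Normalize: R'=140/255≈0.5490, G'=98/255≈0.3843, B'=23/255≈0.0902
Max=140/255, Min=23/255, Δ=Max-Min=117/255
L = (Max+Min)/2 = (140+23)/510 = 163/510 = 0.31960… → L = 32.0%
L ≤ 0.5 → S = Δ/(Max+Min) = 117/(140+23) = 117/163 = 0.71779… → S = 71.8%
(the 1/255 factors cancel in S and H, so raw channel differences can be used)
Max is R' → H = 60 × (((G-B)/Δ) mod 6) = 60 × (((98-23)/117) mod 6)
  75/117 = 0.6410…
  H = 60 × 0.6410… = 38.461…° → H = 38.5°
= HSL(38.5°, 71.8%, 32.0%)


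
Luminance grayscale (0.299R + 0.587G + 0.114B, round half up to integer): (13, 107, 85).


Gray = 0.299×R + 0.587×G + 0.114×B
Gray = 0.299×13 + 0.587×107 + 0.114×85
Gray = 3.887 + 62.809 + 9.690
Gray = 76.386 → round half up → 76
Gray = 76


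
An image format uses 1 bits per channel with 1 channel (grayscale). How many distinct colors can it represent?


Total bits = 1 bits/channel × 1 channels = 1 bits
Distinct colors = 2^1
= 2 colors


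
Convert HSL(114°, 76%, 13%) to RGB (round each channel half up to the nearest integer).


H=114°, S=0.76, L=0.13
C = (1-|2L-1|)×S = (1-|-0.74|)×0.76 = 0.1976
H' = H/60 = 114/60 ≈ 1.9000; X = C×(1-|H' mod 2 - 1|) = 0.01976
m = L - C/2 = 0.13 - 0.0988 = 0.0312
Sector ⌊H'⌋ = 1 → (R',G',B') = (0.01976, 0.1976, 0.0)
RGB = ((R'+m)×255, (G'+m)×255, (B'+m)×255) = (12.9948, 58.344, 7.956)
Round half up → RGB(13, 58, 8)


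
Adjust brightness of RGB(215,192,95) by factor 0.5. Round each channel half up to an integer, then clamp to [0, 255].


Multiply each channel by 0.5, round half up, clamp to [0, 255]
R: 215×0.5 = 107.5 → round → 108
G: 192×0.5 = 96
B: 95×0.5 = 47.5 → round → 48
= RGB(108, 96, 48)


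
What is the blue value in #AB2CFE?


Color: #AB2CFE
R = AB = 171
G = 2C = 44
B = FE = 254
Blue = 254


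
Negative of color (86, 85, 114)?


Invert: (255-R, 255-G, 255-B)
R: 255-86 = 169
G: 255-85 = 170
B: 255-114 = 141
= RGB(169, 170, 141)


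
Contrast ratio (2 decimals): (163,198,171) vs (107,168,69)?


Linearize each sRGB channel c=v/255: c/12.92 if c ≤ 0.04045 else ((c+0.055)/1.055)^2.4
L = 0.2126×R_lin + 0.7152×G_lin + 0.0722×B_lin
Color 1 (163,198,171):
  R=163: 163/255≈0.6392 > 0.04045 → ((0.6392+0.055)/1.055)^2.4 ≈ 0.36625
  G=198: 198/255≈0.7765 > 0.04045 → ((0.7765+0.055)/1.055)^2.4 ≈ 0.56471
  B=171: 171/255≈0.6706 > 0.04045 → ((0.6706+0.055)/1.055)^2.4 ≈ 0.40724
  L1 = 0.2126×0.36625 + 0.7152×0.56471 + 0.0722×0.40724 ≈ 0.51115
Color 2 (107,168,69):
  R=107: 107/255≈0.4196 > 0.04045 → ((0.4196+0.055)/1.055)^2.4 ≈ 0.14703
  G=168: 168/255≈0.6588 > 0.04045 → ((0.6588+0.055)/1.055)^2.4 ≈ 0.39157
  B=69: 69/255≈0.2706 > 0.04045 → ((0.2706+0.055)/1.055)^2.4 ≈ 0.05951
  L2 = 0.2126×0.14703 + 0.7152×0.39157 + 0.0722×0.05951 ≈ 0.31561
Lighter = 0.51115, Darker = 0.31561
Ratio = (L_lighter + 0.05) / (L_darker + 0.05)
Ratio = (0.51115 + 0.05) / (0.31561 + 0.05) = 0.56115 / 0.36561 ≈ 1.5348
Ratio ≈ 1.53:1


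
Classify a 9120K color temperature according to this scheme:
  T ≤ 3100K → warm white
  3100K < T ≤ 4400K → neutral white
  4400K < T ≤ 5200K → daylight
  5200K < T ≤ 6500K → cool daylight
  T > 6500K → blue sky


Temperature: 9120K
9120K > 6500K → blue sky
Classification: blue sky


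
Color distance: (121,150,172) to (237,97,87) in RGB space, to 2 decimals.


d = √[(R₁-R₂)² + (G₁-G₂)² + (B₁-B₂)²]
d = √[(121-237)² + (150-97)² + (172-87)²]
d = √[13456 + 2809 + 7225]
d = √23490
d ≈ 153.26


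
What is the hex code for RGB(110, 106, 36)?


R = 110 → 6E (hex)
G = 106 → 6A (hex)
B = 36 → 24 (hex)
Hex = #6E6A24


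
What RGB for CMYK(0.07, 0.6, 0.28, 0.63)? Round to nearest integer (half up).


R = 255 × (1-C) × (1-K) = 255 × 0.93 × 0.37 = 87.7455 → 88
G = 255 × (1-M) × (1-K) = 255 × 0.40 × 0.37 = 37.74 → 38
B = 255 × (1-Y) × (1-K) = 255 × 0.72 × 0.37 = 67.932 → 68
= RGB(88, 38, 68)


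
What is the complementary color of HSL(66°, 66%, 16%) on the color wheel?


Complement = opposite side of color wheel = hue + 180°
H' = (66 + 180) mod 360 = 246°
S and L unchanged.
= HSL(246°, 66%, 16%)


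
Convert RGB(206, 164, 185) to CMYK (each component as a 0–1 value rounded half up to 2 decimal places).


R'=206/255≈0.8078, G'=164/255≈0.6431, B'=185/255≈0.7255
K = 1 - max(R',G',B') = 1 - 206/255 = 49/255 = 0.19215… → 0.19
(1-R'-K)/(1-K) simplifies to (max-R)/max with max = 206:
C = (206-206)/206 = 0/206 = 0 → 0.00
M = (206-164)/206 = 42/206 = 0.20388… → 0.20
Y = (206-185)/206 = 21/206 = 0.10194… → 0.10
= CMYK(0.00, 0.20, 0.10, 0.19)


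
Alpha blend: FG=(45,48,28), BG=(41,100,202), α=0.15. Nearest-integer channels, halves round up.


C = α×F + (1-α)×B, with 1-α = 0.85
R: 0.15×45 + 0.85×41 = 6.75 + 34.85 = 41.60 → 42
G: 0.15×48 + 0.85×100 = 7.20 + 85.00 = 92.20 → 92
B: 0.15×28 + 0.85×202 = 4.20 + 171.70 = 175.90 → 176
= RGB(42, 92, 176)


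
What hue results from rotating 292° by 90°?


New hue = (H + rotation) mod 360
New hue = (292 + 90) mod 360
= 382 mod 360
= 22°


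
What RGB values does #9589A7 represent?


95 → 149 (R)
89 → 137 (G)
A7 → 167 (B)
= RGB(149, 137, 167)


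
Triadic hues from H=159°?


Triadic: equally spaced at 120° intervals
H1 = 159°
H2 = (159 + 120) mod 360 = 279°
H3 = (159 + 240) mod 360 = 39°
Triadic = 159°, 279°, 39°


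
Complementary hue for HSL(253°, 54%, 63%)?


Complement = opposite side of color wheel = hue + 180°
H' = (253 + 180) mod 360 = 73°
S and L unchanged.
= HSL(73°, 54%, 63%)


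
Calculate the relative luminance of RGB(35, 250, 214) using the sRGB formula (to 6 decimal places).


Linearize each channel (sRGB transfer function): c = v/255; c_lin = c/12.92 if c ≤ 0.04045, else ((c+0.055)/1.055)^2.4
  R: 35/255 ≈ 0.137255 > 0.04045 → ((0.137255+0.055)/1.055)^2.4 ≈ 0.016807
  G: 250/255 ≈ 0.980392 > 0.04045 → ((0.980392+0.055)/1.055)^2.4 ≈ 0.955973
  B: 214/255 ≈ 0.839216 > 0.04045 → ((0.839216+0.055)/1.055)^2.4 ≈ 0.672443
R_lin = 0.016807, G_lin = 0.955973, B_lin = 0.672443
L = 0.2126×R + 0.7152×G + 0.0722×B
L = 0.2126×0.016807 + 0.7152×0.955973 + 0.0722×0.672443
L ≈ 0.735836


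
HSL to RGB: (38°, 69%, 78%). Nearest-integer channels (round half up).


H=38°, S=0.69, L=0.78
C = (1-|2L-1|)×S = (1-|0.56|)×0.69 = 0.3036
H' = H/60 = 38/60 ≈ 0.6333; X = C×(1-|H' mod 2 - 1|) = 0.19228
m = L - C/2 = 0.78 - 0.1518 = 0.6282
Sector ⌊H'⌋ = 0 → (R',G',B') = (0.3036, 0.19228, 0.0)
RGB = ((R'+m)×255, (G'+m)×255, (B'+m)×255) = (237.609, 209.2224, 160.191)
Round half up → RGB(238, 209, 160)


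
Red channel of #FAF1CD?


Color: #FAF1CD
R = FA = 250
G = F1 = 241
B = CD = 205
Red = 250


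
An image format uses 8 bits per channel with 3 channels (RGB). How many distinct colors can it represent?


Total bits = 8 bits/channel × 3 channels = 24 bits
Distinct colors = 2^24
= 16,777,216 colors


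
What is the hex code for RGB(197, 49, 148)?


R = 197 → C5 (hex)
G = 49 → 31 (hex)
B = 148 → 94 (hex)
Hex = #C53194


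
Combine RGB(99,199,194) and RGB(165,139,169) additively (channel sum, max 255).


Additive: each channel = min(255, C₁+C₂)
R: 99+165 = 264 → 255
G: 199+139 = 338 → 255
B: 194+169 = 363 → 255
= RGB(255, 255, 255)


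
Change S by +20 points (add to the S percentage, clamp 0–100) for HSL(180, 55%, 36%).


Original S = 55%
Adjustment = +20 percentage points
New S = 55 + (20) = 75
Clamp to [0, 100] → 75
= HSL(180°, 75%, 36%)


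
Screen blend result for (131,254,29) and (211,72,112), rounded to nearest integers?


Screen: C = 255 - (255-A)×(255-B)/255, rounded to nearest integer
R: 255 - (255-131)×(255-211)/255 = 255 - 5456/255 ≈ 255 - 21.396 = 233.604 → 234
G: 255 - (255-254)×(255-72)/255 = 255 - 183/255 ≈ 255 - 0.718 = 254.282 → 254
B: 255 - (255-29)×(255-112)/255 = 255 - 32318/255 ≈ 255 - 126.737 = 128.263 → 128
= RGB(234, 254, 128)


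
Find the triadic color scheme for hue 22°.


Triadic: equally spaced at 120° intervals
H1 = 22°
H2 = (22 + 120) mod 360 = 142°
H3 = (22 + 240) mod 360 = 262°
Triadic = 22°, 142°, 262°


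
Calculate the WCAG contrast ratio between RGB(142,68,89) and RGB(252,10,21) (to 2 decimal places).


Linearize each sRGB channel c=v/255: c/12.92 if c ≤ 0.04045 else ((c+0.055)/1.055)^2.4
L = 0.2126×R_lin + 0.7152×G_lin + 0.0722×B_lin
Color 1 (142,68,89):
  R=142: 142/255≈0.5569 > 0.04045 → ((0.5569+0.055)/1.055)^2.4 ≈ 0.27050
  G=68: 68/255≈0.2667 > 0.04045 → ((0.2667+0.055)/1.055)^2.4 ≈ 0.05781
  B=89: 89/255≈0.3490 > 0.04045 → ((0.3490+0.055)/1.055)^2.4 ≈ 0.09990
  L1 = 0.2126×0.27050 + 0.7152×0.05781 + 0.0722×0.09990 ≈ 0.10606
Color 2 (252,10,21):
  R=252: 252/255≈0.9882 > 0.04045 → ((0.9882+0.055)/1.055)^2.4 ≈ 0.97345
  G=10: 10/255≈0.0392 ≤ 0.04045 → 0.0392/12.92 ≈ 0.00304
  B=21: 21/255≈0.0824 > 0.04045 → ((0.0824+0.055)/1.055)^2.4 ≈ 0.00750
  L2 = 0.2126×0.97345 + 0.7152×0.00304 + 0.0722×0.00750 ≈ 0.20967
Lighter = 0.20967, Darker = 0.10606
Ratio = (L_lighter + 0.05) / (L_darker + 0.05)
Ratio = (0.20967 + 0.05) / (0.10606 + 0.05) = 0.25967 / 0.15606 ≈ 1.6639
Ratio ≈ 1.66:1


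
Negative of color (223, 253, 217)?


Invert: (255-R, 255-G, 255-B)
R: 255-223 = 32
G: 255-253 = 2
B: 255-217 = 38
= RGB(32, 2, 38)


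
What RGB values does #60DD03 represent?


60 → 96 (R)
DD → 221 (G)
03 → 3 (B)
= RGB(96, 221, 3)


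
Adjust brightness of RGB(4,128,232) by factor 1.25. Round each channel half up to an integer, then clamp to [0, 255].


Multiply each channel by 1.25, round half up, clamp to [0, 255]
R: 4×1.25 = 5
G: 128×1.25 = 160
B: 232×1.25 = 290 → clamp → 255
= RGB(5, 160, 255)


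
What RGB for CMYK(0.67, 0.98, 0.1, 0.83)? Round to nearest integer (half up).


R = 255 × (1-C) × (1-K) = 255 × 0.33 × 0.17 = 14.3055 → 14
G = 255 × (1-M) × (1-K) = 255 × 0.02 × 0.17 = 0.867 → 1
B = 255 × (1-Y) × (1-K) = 255 × 0.90 × 0.17 = 39.015 → 39
= RGB(14, 1, 39)


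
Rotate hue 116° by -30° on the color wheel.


New hue = (H + rotation) mod 360
New hue = (116 -30) mod 360
= 86 mod 360
= 86°


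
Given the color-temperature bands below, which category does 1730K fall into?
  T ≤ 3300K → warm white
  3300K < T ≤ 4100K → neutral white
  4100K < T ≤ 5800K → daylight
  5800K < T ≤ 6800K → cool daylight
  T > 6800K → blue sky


Temperature: 1730K
1730K ≤ 3300K → warm white
Classification: warm white


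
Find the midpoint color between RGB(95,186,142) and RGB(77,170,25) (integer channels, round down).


Midpoint: each channel = ⌊(C₁+C₂)/2⌋
R: ⌊(95+77)/2⌋ = 86
G: ⌊(186+170)/2⌋ = 178
B: ⌊(142+25)/2⌋ = 83
= RGB(86, 178, 83)


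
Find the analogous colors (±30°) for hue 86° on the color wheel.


Base hue: 86°
Left analog: (86 - 30) mod 360 = 56°
Right analog: (86 + 30) mod 360 = 116°
Analogous hues = 56° and 116°


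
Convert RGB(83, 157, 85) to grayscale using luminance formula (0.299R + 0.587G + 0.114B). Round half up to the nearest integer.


Gray = 0.299×R + 0.587×G + 0.114×B
Gray = 0.299×83 + 0.587×157 + 0.114×85
Gray = 24.817 + 92.159 + 9.690
Gray = 126.666 → round half up → 127
Gray = 127


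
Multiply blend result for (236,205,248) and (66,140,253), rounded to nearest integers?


Multiply: C = A×B/255, rounded to nearest integer
R: 236×66/255 = 15576/255 ≈ 61.082 → 61
G: 205×140/255 = 28700/255 ≈ 112.549 → 113
B: 248×253/255 = 62744/255 ≈ 246.055 → 246
= RGB(61, 113, 246)


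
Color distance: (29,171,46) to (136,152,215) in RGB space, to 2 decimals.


d = √[(R₁-R₂)² + (G₁-G₂)² + (B₁-B₂)²]
d = √[(29-136)² + (171-152)² + (46-215)²]
d = √[11449 + 361 + 28561]
d = √40371
d ≈ 200.93


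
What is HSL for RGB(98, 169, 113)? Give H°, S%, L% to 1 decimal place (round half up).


Normalize: R'=98/255≈0.3843, G'=169/255≈0.6627, B'=113/255≈0.4431
Max=169/255, Min=98/255, Δ=Max-Min=71/255
L = (Max+Min)/2 = (169+98)/510 = 267/510 = 0.52352… → L = 52.4%
L > 0.5 → S = Δ/(2-Max-Min) = 71/(510-169-98) = 71/243 = 0.29218… → S = 29.2%
(the 1/255 factors cancel in S and H, so raw channel differences can be used)
Max is G' → H = 60 × ((B-R)/Δ + 2) = 60 × ((113-98)/71 + 2)
  15/71 + 2 = 0.2112… + 2 = 2.2112…
  H = 60 × 2.2112… = 132.676…° → H = 132.7°
= HSL(132.7°, 29.2%, 52.4%)


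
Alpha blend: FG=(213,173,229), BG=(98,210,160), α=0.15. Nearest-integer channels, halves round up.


C = α×F + (1-α)×B, with 1-α = 0.85
R: 0.15×213 + 0.85×98 = 31.95 + 83.30 = 115.25 → 115
G: 0.15×173 + 0.85×210 = 25.95 + 178.50 = 204.45 → 204
B: 0.15×229 + 0.85×160 = 34.35 + 136.00 = 170.35 → 170
= RGB(115, 204, 170)


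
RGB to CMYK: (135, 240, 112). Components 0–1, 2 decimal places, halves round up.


R'=135/255≈0.5294, G'=240/255≈0.9412, B'=112/255≈0.4392
K = 1 - max(R',G',B') = 1 - 240/255 = 15/255 = 0.05882… → 0.06
(1-R'-K)/(1-K) simplifies to (max-R)/max with max = 240:
C = (240-135)/240 = 105/240 = 0.4375 → 0.44
M = (240-240)/240 = 0/240 = 0 → 0.00
Y = (240-112)/240 = 128/240 = 0.53333… → 0.53
= CMYK(0.44, 0.00, 0.53, 0.06)


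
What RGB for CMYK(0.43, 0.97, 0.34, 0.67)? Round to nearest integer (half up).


R = 255 × (1-C) × (1-K) = 255 × 0.57 × 0.33 = 47.9655 → 48
G = 255 × (1-M) × (1-K) = 255 × 0.03 × 0.33 = 2.5245 → 3
B = 255 × (1-Y) × (1-K) = 255 × 0.66 × 0.33 = 55.539 → 56
= RGB(48, 3, 56)


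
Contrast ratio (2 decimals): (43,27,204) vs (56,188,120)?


Linearize each sRGB channel c=v/255: c/12.92 if c ≤ 0.04045 else ((c+0.055)/1.055)^2.4
L = 0.2126×R_lin + 0.7152×G_lin + 0.0722×B_lin
Color 1 (43,27,204):
  R=43: 43/255≈0.1686 > 0.04045 → ((0.1686+0.055)/1.055)^2.4 ≈ 0.02416
  G=27: 27/255≈0.1059 > 0.04045 → ((0.1059+0.055)/1.055)^2.4 ≈ 0.01096
  B=204: 204/255≈0.8000 > 0.04045 → ((0.8000+0.055)/1.055)^2.4 ≈ 0.60383
  L1 = 0.2126×0.02416 + 0.7152×0.01096 + 0.0722×0.60383 ≈ 0.05657
Color 2 (56,188,120):
  R=56: 56/255≈0.2196 > 0.04045 → ((0.2196+0.055)/1.055)^2.4 ≈ 0.03955
  G=188: 188/255≈0.7373 > 0.04045 → ((0.7373+0.055)/1.055)^2.4 ≈ 0.50289
  B=120: 120/255≈0.4706 > 0.04045 → ((0.4706+0.055)/1.055)^2.4 ≈ 0.18782
  L2 = 0.2126×0.03955 + 0.7152×0.50289 + 0.0722×0.18782 ≈ 0.38163
Lighter = 0.38163, Darker = 0.05657
Ratio = (L_lighter + 0.05) / (L_darker + 0.05)
Ratio = (0.38163 + 0.05) / (0.05657 + 0.05) = 0.43163 / 0.10657 ≈ 4.0502
Ratio ≈ 4.05:1


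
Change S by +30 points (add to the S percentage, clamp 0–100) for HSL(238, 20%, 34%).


Original S = 20%
Adjustment = +30 percentage points
New S = 20 + (30) = 50
Clamp to [0, 100] → 50
= HSL(238°, 50%, 34%)


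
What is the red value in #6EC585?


Color: #6EC585
R = 6E = 110
G = C5 = 197
B = 85 = 133
Red = 110


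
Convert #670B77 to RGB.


67 → 103 (R)
0B → 11 (G)
77 → 119 (B)
= RGB(103, 11, 119)


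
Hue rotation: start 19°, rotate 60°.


New hue = (H + rotation) mod 360
New hue = (19 + 60) mod 360
= 79 mod 360
= 79°


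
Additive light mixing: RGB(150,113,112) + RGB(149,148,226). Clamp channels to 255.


Additive: each channel = min(255, C₁+C₂)
R: 150+149 = 299 → 255
G: 113+148 = 261 → 255
B: 112+226 = 338 → 255
= RGB(255, 255, 255)


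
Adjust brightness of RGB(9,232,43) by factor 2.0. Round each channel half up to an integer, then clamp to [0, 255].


Multiply each channel by 2.0, round half up, clamp to [0, 255]
R: 9×2.0 = 18
G: 232×2.0 = 464 → clamp → 255
B: 43×2.0 = 86
= RGB(18, 255, 86)


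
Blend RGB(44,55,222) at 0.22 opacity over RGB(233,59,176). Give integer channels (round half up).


C = α×F + (1-α)×B, with 1-α = 0.78
R: 0.22×44 + 0.78×233 = 9.68 + 181.74 = 191.42 → 191
G: 0.22×55 + 0.78×59 = 12.10 + 46.02 = 58.12 → 58
B: 0.22×222 + 0.78×176 = 48.84 + 137.28 = 186.12 → 186
= RGB(191, 58, 186)


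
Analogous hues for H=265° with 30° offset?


Base hue: 265°
Left analog: (265 - 30) mod 360 = 235°
Right analog: (265 + 30) mod 360 = 295°
Analogous hues = 235° and 295°


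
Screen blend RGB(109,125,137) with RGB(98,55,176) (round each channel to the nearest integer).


Screen: C = 255 - (255-A)×(255-B)/255, rounded to nearest integer
R: 255 - (255-109)×(255-98)/255 = 255 - 22922/255 ≈ 255 - 89.890 = 165.110 → 165
G: 255 - (255-125)×(255-55)/255 = 255 - 26000/255 ≈ 255 - 101.961 = 153.039 → 153
B: 255 - (255-137)×(255-176)/255 = 255 - 9322/255 ≈ 255 - 36.557 = 218.443 → 218
= RGB(165, 153, 218)


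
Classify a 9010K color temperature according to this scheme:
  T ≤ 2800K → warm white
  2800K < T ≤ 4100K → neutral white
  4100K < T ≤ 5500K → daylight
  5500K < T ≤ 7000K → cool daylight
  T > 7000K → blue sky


Temperature: 9010K
9010K > 7000K → blue sky
Classification: blue sky


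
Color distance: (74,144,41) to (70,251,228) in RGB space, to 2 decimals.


d = √[(R₁-R₂)² + (G₁-G₂)² + (B₁-B₂)²]
d = √[(74-70)² + (144-251)² + (41-228)²]
d = √[16 + 11449 + 34969]
d = √46434
d ≈ 215.49


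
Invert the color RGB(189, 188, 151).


Invert: (255-R, 255-G, 255-B)
R: 255-189 = 66
G: 255-188 = 67
B: 255-151 = 104
= RGB(66, 67, 104)


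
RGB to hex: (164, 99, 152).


R = 164 → A4 (hex)
G = 99 → 63 (hex)
B = 152 → 98 (hex)
Hex = #A46398


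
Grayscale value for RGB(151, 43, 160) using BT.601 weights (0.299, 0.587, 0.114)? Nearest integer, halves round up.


Gray = 0.299×R + 0.587×G + 0.114×B
Gray = 0.299×151 + 0.587×43 + 0.114×160
Gray = 45.149 + 25.241 + 18.240
Gray = 88.630 → round half up → 89
Gray = 89


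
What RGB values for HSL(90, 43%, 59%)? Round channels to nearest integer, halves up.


H=90°, S=0.43, L=0.59
C = (1-|2L-1|)×S = (1-|0.18|)×0.43 = 0.3526
H' = H/60 = 90/60 ≈ 1.5000; X = C×(1-|H' mod 2 - 1|) = 0.1763
m = L - C/2 = 0.59 - 0.1763 = 0.4137
Sector ⌊H'⌋ = 1 → (R',G',B') = (0.1763, 0.3526, 0.0)
RGB = ((R'+m)×255, (G'+m)×255, (B'+m)×255) = (150.45, 195.4065, 105.4935)
Round half up → RGB(150, 195, 105)


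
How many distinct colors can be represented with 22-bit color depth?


Colors = 2^bits = 2^22
= 4,194,304 colors


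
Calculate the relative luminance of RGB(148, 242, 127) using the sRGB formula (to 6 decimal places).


Linearize each channel (sRGB transfer function): c = v/255; c_lin = c/12.92 if c ≤ 0.04045, else ((c+0.055)/1.055)^2.4
  R: 148/255 ≈ 0.580392 > 0.04045 → ((0.580392+0.055)/1.055)^2.4 ≈ 0.296138
  G: 242/255 ≈ 0.949020 > 0.04045 → ((0.949020+0.055)/1.055)^2.4 ≈ 0.887923
  B: 127/255 ≈ 0.498039 > 0.04045 → ((0.498039+0.055)/1.055)^2.4 ≈ 0.212231
R_lin = 0.296138, G_lin = 0.887923, B_lin = 0.212231
L = 0.2126×R + 0.7152×G + 0.0722×B
L = 0.2126×0.296138 + 0.7152×0.887923 + 0.0722×0.212231
L ≈ 0.713325


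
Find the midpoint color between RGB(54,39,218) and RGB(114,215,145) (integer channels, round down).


Midpoint: each channel = ⌊(C₁+C₂)/2⌋
R: ⌊(54+114)/2⌋ = 84
G: ⌊(39+215)/2⌋ = 127
B: ⌊(218+145)/2⌋ = 181
= RGB(84, 127, 181)


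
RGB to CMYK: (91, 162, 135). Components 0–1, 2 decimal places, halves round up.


R'=91/255≈0.3569, G'=162/255≈0.6353, B'=135/255≈0.5294
K = 1 - max(R',G',B') = 1 - 162/255 = 93/255 = 0.36470… → 0.36
(1-R'-K)/(1-K) simplifies to (max-R)/max with max = 162:
C = (162-91)/162 = 71/162 = 0.43827… → 0.44
M = (162-162)/162 = 0/162 = 0 → 0.00
Y = (162-135)/162 = 27/162 = 0.16666… → 0.17
= CMYK(0.44, 0.00, 0.17, 0.36)


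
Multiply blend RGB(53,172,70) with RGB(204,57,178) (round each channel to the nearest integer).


Multiply: C = A×B/255, rounded to nearest integer
R: 53×204/255 = 10812/255 ≈ 42.400 → 42
G: 172×57/255 = 9804/255 ≈ 38.447 → 38
B: 70×178/255 = 12460/255 ≈ 48.863 → 49
= RGB(42, 38, 49)


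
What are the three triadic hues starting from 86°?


Triadic: equally spaced at 120° intervals
H1 = 86°
H2 = (86 + 120) mod 360 = 206°
H3 = (86 + 240) mod 360 = 326°
Triadic = 86°, 206°, 326°


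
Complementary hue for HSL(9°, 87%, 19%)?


Complement = opposite side of color wheel = hue + 180°
H' = (9 + 180) mod 360 = 189°
S and L unchanged.
= HSL(189°, 87%, 19%)


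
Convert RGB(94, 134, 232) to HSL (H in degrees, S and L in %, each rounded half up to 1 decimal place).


Normalize: R'=94/255≈0.3686, G'=134/255≈0.5255, B'=232/255≈0.9098
Max=232/255, Min=94/255, Δ=Max-Min=138/255
L = (Max+Min)/2 = (232+94)/510 = 326/510 = 0.63921… → L = 63.9%
L > 0.5 → S = Δ/(2-Max-Min) = 138/(510-232-94) = 138/184 = 0.75 → S = 75.0%
(the 1/255 factors cancel in S and H, so raw channel differences can be used)
Max is B' → H = 60 × ((R-G)/Δ + 4) = 60 × ((94-134)/138 + 4)
  -40/138 + 4 = -0.2898… + 4 = 3.7101…
  H = 60 × 3.7101… = 222.608…° → H = 222.6°
= HSL(222.6°, 75.0%, 63.9%)


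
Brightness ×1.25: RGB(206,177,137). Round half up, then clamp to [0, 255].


Multiply each channel by 1.25, round half up, clamp to [0, 255]
R: 206×1.25 = 257.5 → round → 258 → clamp → 255
G: 177×1.25 = 221.25 → round → 221
B: 137×1.25 = 171.25 → round → 171
= RGB(255, 221, 171)


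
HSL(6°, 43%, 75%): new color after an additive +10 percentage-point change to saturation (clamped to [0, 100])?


Original S = 43%
Adjustment = +10 percentage points
New S = 43 + (10) = 53
Clamp to [0, 100] → 53
= HSL(6°, 53%, 75%)


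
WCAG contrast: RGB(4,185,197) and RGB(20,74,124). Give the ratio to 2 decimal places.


Linearize each sRGB channel c=v/255: c/12.92 if c ≤ 0.04045 else ((c+0.055)/1.055)^2.4
L = 0.2126×R_lin + 0.7152×G_lin + 0.0722×B_lin
Color 1 (4,185,197):
  R=4: 4/255≈0.0157 ≤ 0.04045 → 0.0157/12.92 ≈ 0.00121
  G=185: 185/255≈0.7255 > 0.04045 → ((0.7255+0.055)/1.055)^2.4 ≈ 0.48515
  B=197: 197/255≈0.7725 > 0.04045 → ((0.7725+0.055)/1.055)^2.4 ≈ 0.55834
  L1 = 0.2126×0.00121 + 0.7152×0.48515 + 0.0722×0.55834 ≈ 0.38755
Color 2 (20,74,124):
  R=20: 20/255≈0.0784 > 0.04045 → ((0.0784+0.055)/1.055)^2.4 ≈ 0.00700
  G=74: 74/255≈0.2902 > 0.04045 → ((0.2902+0.055)/1.055)^2.4 ≈ 0.06848
  B=124: 124/255≈0.4863 > 0.04045 → ((0.4863+0.055)/1.055)^2.4 ≈ 0.20156
  L2 = 0.2126×0.00700 + 0.7152×0.06848 + 0.0722×0.20156 ≈ 0.06502
Lighter = 0.38755, Darker = 0.06502
Ratio = (L_lighter + 0.05) / (L_darker + 0.05)
Ratio = (0.38755 + 0.05) / (0.06502 + 0.05) = 0.43755 / 0.11502 ≈ 3.8043
Ratio ≈ 3.80:1


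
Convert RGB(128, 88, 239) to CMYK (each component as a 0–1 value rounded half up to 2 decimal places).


R'=128/255≈0.5020, G'=88/255≈0.3451, B'=239/255≈0.9373
K = 1 - max(R',G',B') = 1 - 239/255 = 16/255 = 0.06274… → 0.06
(1-R'-K)/(1-K) simplifies to (max-R)/max with max = 239:
C = (239-128)/239 = 111/239 = 0.46443… → 0.46
M = (239-88)/239 = 151/239 = 0.63179… → 0.63
Y = (239-239)/239 = 0/239 = 0 → 0.00
= CMYK(0.46, 0.63, 0.00, 0.06)


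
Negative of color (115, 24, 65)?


Invert: (255-R, 255-G, 255-B)
R: 255-115 = 140
G: 255-24 = 231
B: 255-65 = 190
= RGB(140, 231, 190)


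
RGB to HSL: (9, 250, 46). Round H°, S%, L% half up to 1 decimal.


Normalize: R'=9/255≈0.0353, G'=250/255≈0.9804, B'=46/255≈0.1804
Max=250/255, Min=9/255, Δ=Max-Min=241/255
L = (Max+Min)/2 = (250+9)/510 = 259/510 = 0.50784… → L = 50.8%
L > 0.5 → S = Δ/(2-Max-Min) = 241/(510-250-9) = 241/251 = 0.96015… → S = 96.0%
(the 1/255 factors cancel in S and H, so raw channel differences can be used)
Max is G' → H = 60 × ((B-R)/Δ + 2) = 60 × ((46-9)/241 + 2)
  37/241 + 2 = 0.1535… + 2 = 2.1535…
  H = 60 × 2.1535… = 129.211…° → H = 129.2°
= HSL(129.2°, 96.0%, 50.8%)


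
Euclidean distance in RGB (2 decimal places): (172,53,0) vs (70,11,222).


d = √[(R₁-R₂)² + (G₁-G₂)² + (B₁-B₂)²]
d = √[(172-70)² + (53-11)² + (0-222)²]
d = √[10404 + 1764 + 49284]
d = √61452
d ≈ 247.90


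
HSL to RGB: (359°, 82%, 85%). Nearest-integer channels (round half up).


H=359°, S=0.82, L=0.85
C = (1-|2L-1|)×S = (1-|0.70|)×0.82 = 0.246
H' = H/60 = 359/60 ≈ 5.9833; X = C×(1-|H' mod 2 - 1|) = 0.0041
m = L - C/2 = 0.85 - 0.123 = 0.727
Sector ⌊H'⌋ = 5 → (R',G',B') = (0.246, 0.0, 0.0041)
RGB = ((R'+m)×255, (G'+m)×255, (B'+m)×255) = (248.115, 185.385, 186.4305)
Round half up → RGB(248, 185, 186)


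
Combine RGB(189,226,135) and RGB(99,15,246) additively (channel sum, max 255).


Additive: each channel = min(255, C₁+C₂)
R: 189+99 = 288 → 255
G: 226+15 = 241 → 241
B: 135+246 = 381 → 255
= RGB(255, 241, 255)


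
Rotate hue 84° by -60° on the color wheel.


New hue = (H + rotation) mod 360
New hue = (84 -60) mod 360
= 24 mod 360
= 24°


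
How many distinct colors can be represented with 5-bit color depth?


Colors = 2^bits = 2^5
= 32 colors


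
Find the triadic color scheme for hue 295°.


Triadic: equally spaced at 120° intervals
H1 = 295°
H2 = (295 + 120) mod 360 = 55°
H3 = (295 + 240) mod 360 = 175°
Triadic = 295°, 55°, 175°


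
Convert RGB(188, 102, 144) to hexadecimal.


R = 188 → BC (hex)
G = 102 → 66 (hex)
B = 144 → 90 (hex)
Hex = #BC6690


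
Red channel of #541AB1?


Color: #541AB1
R = 54 = 84
G = 1A = 26
B = B1 = 177
Red = 84


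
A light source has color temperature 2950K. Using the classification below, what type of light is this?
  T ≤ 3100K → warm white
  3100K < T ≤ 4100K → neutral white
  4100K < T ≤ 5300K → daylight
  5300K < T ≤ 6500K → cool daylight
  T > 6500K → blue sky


Temperature: 2950K
2950K ≤ 3100K → warm white
Classification: warm white


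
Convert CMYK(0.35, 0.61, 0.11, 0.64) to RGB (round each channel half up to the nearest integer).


R = 255 × (1-C) × (1-K) = 255 × 0.65 × 0.36 = 59.67 → 60
G = 255 × (1-M) × (1-K) = 255 × 0.39 × 0.36 = 35.802 → 36
B = 255 × (1-Y) × (1-K) = 255 × 0.89 × 0.36 = 81.702 → 82
= RGB(60, 36, 82)


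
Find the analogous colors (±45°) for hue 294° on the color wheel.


Base hue: 294°
Left analog: (294 - 45) mod 360 = 249°
Right analog: (294 + 45) mod 360 = 339°
Analogous hues = 249° and 339°


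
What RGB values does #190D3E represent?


19 → 25 (R)
0D → 13 (G)
3E → 62 (B)
= RGB(25, 13, 62)


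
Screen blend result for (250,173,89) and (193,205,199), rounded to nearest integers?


Screen: C = 255 - (255-A)×(255-B)/255, rounded to nearest integer
R: 255 - (255-250)×(255-193)/255 = 255 - 310/255 ≈ 255 - 1.216 = 253.784 → 254
G: 255 - (255-173)×(255-205)/255 = 255 - 4100/255 ≈ 255 - 16.078 = 238.922 → 239
B: 255 - (255-89)×(255-199)/255 = 255 - 9296/255 ≈ 255 - 36.455 = 218.545 → 219
= RGB(254, 239, 219)


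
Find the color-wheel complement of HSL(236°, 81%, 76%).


Complement = opposite side of color wheel = hue + 180°
H' = (236 + 180) mod 360 = 56°
S and L unchanged.
= HSL(56°, 81%, 76%)


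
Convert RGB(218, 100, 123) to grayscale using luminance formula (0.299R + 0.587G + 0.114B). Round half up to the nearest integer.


Gray = 0.299×R + 0.587×G + 0.114×B
Gray = 0.299×218 + 0.587×100 + 0.114×123
Gray = 65.182 + 58.700 + 14.022
Gray = 137.904 → round half up → 138
Gray = 138


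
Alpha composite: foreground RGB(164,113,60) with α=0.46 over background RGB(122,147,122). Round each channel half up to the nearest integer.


C = α×F + (1-α)×B, with 1-α = 0.54
R: 0.46×164 + 0.54×122 = 75.44 + 65.88 = 141.32 → 141
G: 0.46×113 + 0.54×147 = 51.98 + 79.38 = 131.36 → 131
B: 0.46×60 + 0.54×122 = 27.60 + 65.88 = 93.48 → 93
= RGB(141, 131, 93)


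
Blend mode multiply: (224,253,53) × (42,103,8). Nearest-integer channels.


Multiply: C = A×B/255, rounded to nearest integer
R: 224×42/255 = 9408/255 ≈ 36.894 → 37
G: 253×103/255 = 26059/255 ≈ 102.192 → 102
B: 53×8/255 = 424/255 ≈ 1.663 → 2
= RGB(37, 102, 2)


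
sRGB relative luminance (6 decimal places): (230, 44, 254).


Linearize each channel (sRGB transfer function): c = v/255; c_lin = c/12.92 if c ≤ 0.04045, else ((c+0.055)/1.055)^2.4
  R: 230/255 ≈ 0.901961 > 0.04045 → ((0.901961+0.055)/1.055)^2.4 ≈ 0.791298
  G: 44/255 ≈ 0.172549 > 0.04045 → ((0.172549+0.055)/1.055)^2.4 ≈ 0.025187
  B: 254/255 ≈ 0.996078 > 0.04045 → ((0.996078+0.055)/1.055)^2.4 ≈ 0.991102
R_lin = 0.791298, G_lin = 0.025187, B_lin = 0.991102
L = 0.2126×R + 0.7152×G + 0.0722×B
L = 0.2126×0.791298 + 0.7152×0.025187 + 0.0722×0.991102
L ≈ 0.257801


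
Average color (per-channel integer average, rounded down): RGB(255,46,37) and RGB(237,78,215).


Midpoint: each channel = ⌊(C₁+C₂)/2⌋
R: ⌊(255+237)/2⌋ = 246
G: ⌊(46+78)/2⌋ = 62
B: ⌊(37+215)/2⌋ = 126
= RGB(246, 62, 126)


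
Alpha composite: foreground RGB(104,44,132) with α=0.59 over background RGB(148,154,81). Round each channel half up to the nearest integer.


C = α×F + (1-α)×B, with 1-α = 0.41
R: 0.59×104 + 0.41×148 = 61.36 + 60.68 = 122.04 → 122
G: 0.59×44 + 0.41×154 = 25.96 + 63.14 = 89.10 → 89
B: 0.59×132 + 0.41×81 = 77.88 + 33.21 = 111.09 → 111
= RGB(122, 89, 111)


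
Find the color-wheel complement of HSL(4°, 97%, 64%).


Complement = opposite side of color wheel = hue + 180°
H' = (4 + 180) mod 360 = 184°
S and L unchanged.
= HSL(184°, 97%, 64%)


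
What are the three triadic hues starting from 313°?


Triadic: equally spaced at 120° intervals
H1 = 313°
H2 = (313 + 120) mod 360 = 73°
H3 = (313 + 240) mod 360 = 193°
Triadic = 313°, 73°, 193°


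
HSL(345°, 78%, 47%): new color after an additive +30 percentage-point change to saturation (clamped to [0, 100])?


Original S = 78%
Adjustment = +30 percentage points
New S = 78 + (30) = 108
Clamp to [0, 100] → 100
= HSL(345°, 100%, 47%)


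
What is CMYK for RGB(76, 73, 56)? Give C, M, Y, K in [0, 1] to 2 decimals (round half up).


R'=76/255≈0.2980, G'=73/255≈0.2863, B'=56/255≈0.2196
K = 1 - max(R',G',B') = 1 - 76/255 = 179/255 = 0.70196… → 0.70
(1-R'-K)/(1-K) simplifies to (max-R)/max with max = 76:
C = (76-76)/76 = 0/76 = 0 → 0.00
M = (76-73)/76 = 3/76 = 0.03947… → 0.04
Y = (76-56)/76 = 20/76 = 0.26315… → 0.26
= CMYK(0.00, 0.04, 0.26, 0.70)


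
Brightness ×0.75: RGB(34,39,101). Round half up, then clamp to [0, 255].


Multiply each channel by 0.75, round half up, clamp to [0, 255]
R: 34×0.75 = 25.5 → round → 26
G: 39×0.75 = 29.25 → round → 29
B: 101×0.75 = 75.75 → round → 76
= RGB(26, 29, 76)


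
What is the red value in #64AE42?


Color: #64AE42
R = 64 = 100
G = AE = 174
B = 42 = 66
Red = 100


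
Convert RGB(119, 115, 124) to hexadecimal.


R = 119 → 77 (hex)
G = 115 → 73 (hex)
B = 124 → 7C (hex)
Hex = #77737C


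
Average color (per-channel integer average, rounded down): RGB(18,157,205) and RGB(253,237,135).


Midpoint: each channel = ⌊(C₁+C₂)/2⌋
R: ⌊(18+253)/2⌋ = 135
G: ⌊(157+237)/2⌋ = 197
B: ⌊(205+135)/2⌋ = 170
= RGB(135, 197, 170)


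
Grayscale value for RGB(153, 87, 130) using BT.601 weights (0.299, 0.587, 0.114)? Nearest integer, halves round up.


Gray = 0.299×R + 0.587×G + 0.114×B
Gray = 0.299×153 + 0.587×87 + 0.114×130
Gray = 45.747 + 51.069 + 14.820
Gray = 111.636 → round half up → 112
Gray = 112
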